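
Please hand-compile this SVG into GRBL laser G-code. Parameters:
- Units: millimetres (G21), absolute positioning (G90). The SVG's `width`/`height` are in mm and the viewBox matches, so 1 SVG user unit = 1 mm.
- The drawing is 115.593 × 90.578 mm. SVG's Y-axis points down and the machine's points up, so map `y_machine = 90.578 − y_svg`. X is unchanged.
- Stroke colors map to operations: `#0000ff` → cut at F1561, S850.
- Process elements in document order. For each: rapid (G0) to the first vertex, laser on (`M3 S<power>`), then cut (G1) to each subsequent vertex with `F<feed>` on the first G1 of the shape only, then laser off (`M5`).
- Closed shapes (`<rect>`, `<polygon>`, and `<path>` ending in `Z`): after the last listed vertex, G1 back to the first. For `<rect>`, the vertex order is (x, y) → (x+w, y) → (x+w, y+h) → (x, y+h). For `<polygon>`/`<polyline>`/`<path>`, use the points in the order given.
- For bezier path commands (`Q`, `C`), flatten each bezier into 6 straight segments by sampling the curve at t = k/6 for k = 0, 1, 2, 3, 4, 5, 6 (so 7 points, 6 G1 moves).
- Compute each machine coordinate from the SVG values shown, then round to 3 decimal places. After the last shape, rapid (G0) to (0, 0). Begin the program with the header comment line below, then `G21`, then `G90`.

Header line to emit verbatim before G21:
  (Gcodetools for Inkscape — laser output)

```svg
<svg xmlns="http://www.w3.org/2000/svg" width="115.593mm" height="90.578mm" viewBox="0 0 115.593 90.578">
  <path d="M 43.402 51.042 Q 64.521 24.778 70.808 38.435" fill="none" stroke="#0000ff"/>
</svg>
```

(Gcodetools for Inkscape — laser output)
G21
G90
G0 X43.402 Y39.536
M3 S850
G1 X50.030 Y47.182 F1561
G1 X55.833 Y52.610
G1 X60.813 Y55.820
G1 X64.969 Y56.812
G1 X68.300 Y55.586
G1 X70.808 Y52.143
M5
G0 X0.000 Y0.000

Since the viewBox matches the mm dimensions, user units are millimetres directly. The only transform is the Y-flip y_m = 90.578 − y_svg.

Shape 1 is a quadratic bezier drawn with `<path>`. Its stroke #0000ff means cut at S850, F1561. After flipping Y the toolpath is (43.402,39.536) → (50.030,47.182) → (55.833,52.610) → (60.813,55.820) → (64.969,56.812) → (68.300,55.586) → (70.808,52.143).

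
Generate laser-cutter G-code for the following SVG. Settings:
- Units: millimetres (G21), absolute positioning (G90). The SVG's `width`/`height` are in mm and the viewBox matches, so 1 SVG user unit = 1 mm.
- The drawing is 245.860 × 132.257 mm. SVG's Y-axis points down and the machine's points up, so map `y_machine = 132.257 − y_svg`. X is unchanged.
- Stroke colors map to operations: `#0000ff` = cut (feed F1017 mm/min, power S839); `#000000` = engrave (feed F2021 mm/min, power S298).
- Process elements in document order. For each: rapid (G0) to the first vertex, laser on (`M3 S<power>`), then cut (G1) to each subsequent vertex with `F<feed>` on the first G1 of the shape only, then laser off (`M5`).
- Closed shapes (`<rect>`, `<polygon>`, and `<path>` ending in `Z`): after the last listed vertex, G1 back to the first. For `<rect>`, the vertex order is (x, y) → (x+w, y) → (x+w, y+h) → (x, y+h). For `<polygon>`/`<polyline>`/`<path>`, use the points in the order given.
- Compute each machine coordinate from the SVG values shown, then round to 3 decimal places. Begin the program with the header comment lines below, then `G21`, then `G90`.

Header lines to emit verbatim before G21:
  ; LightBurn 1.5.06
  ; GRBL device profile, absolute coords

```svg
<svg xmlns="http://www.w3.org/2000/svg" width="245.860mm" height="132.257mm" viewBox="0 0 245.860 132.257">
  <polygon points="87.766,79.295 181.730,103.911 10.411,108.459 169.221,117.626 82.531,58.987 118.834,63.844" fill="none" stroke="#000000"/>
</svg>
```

; LightBurn 1.5.06
; GRBL device profile, absolute coords
G21
G90
G0 X87.766 Y52.962
M3 S298
G1 X181.730 Y28.346 F2021
G1 X10.411 Y23.798
G1 X169.221 Y14.631
G1 X82.531 Y73.270
G1 X118.834 Y68.413
G1 X87.766 Y52.962
M5

1 u = 1 mm; y_m = 132.257 − y.

[1] `<polygon>` closed polygon, #000000→engrave S298 F2021: (87.766,52.962) → (181.730,28.346) → (10.411,23.798) → (169.221,14.631) → (82.531,73.270) → (118.834,68.413) → (87.766,52.962) (closed)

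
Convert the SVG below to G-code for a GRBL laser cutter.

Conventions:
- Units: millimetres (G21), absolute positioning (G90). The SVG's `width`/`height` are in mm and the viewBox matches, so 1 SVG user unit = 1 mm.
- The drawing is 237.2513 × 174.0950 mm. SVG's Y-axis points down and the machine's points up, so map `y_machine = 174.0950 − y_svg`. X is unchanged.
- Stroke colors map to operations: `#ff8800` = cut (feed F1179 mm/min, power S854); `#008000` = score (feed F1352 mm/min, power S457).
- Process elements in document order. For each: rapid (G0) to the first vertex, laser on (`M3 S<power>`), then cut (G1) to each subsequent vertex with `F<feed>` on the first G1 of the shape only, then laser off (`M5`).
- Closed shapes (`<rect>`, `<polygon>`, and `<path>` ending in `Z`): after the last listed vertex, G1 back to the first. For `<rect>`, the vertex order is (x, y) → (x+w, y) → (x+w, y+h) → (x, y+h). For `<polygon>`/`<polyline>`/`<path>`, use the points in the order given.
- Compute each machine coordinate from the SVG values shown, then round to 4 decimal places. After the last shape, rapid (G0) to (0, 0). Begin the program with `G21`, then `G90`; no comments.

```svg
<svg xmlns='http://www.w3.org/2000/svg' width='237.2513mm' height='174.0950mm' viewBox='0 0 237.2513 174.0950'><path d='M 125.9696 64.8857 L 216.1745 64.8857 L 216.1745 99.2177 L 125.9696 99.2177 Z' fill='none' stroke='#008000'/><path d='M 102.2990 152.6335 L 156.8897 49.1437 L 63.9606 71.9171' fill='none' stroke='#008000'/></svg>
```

G21
G90
G0 X125.9696 Y109.2093
M3 S457
G1 X216.1745 Y109.2093 F1352
G1 X216.1745 Y74.8773
G1 X125.9696 Y74.8773
G1 X125.9696 Y109.2093
M5
G0 X102.2990 Y21.4615
M3 S457
G1 X156.8897 Y124.9513 F1352
G1 X63.9606 Y102.1779
M5
G0 X0.0000 Y0.0000

1 u = 1 mm; y_m = 174.0950 − y.

[1] `<path>` rectangle, #008000→score S457 F1352: (125.9696,109.2093) → (216.1745,109.2093) → (216.1745,74.8773) → (125.9696,74.8773) → (125.9696,109.2093) (closed)

[2] `<path>` open polyline, #008000→score S457 F1352: (102.2990,21.4615) → (156.8897,124.9513) → (63.9606,102.1779)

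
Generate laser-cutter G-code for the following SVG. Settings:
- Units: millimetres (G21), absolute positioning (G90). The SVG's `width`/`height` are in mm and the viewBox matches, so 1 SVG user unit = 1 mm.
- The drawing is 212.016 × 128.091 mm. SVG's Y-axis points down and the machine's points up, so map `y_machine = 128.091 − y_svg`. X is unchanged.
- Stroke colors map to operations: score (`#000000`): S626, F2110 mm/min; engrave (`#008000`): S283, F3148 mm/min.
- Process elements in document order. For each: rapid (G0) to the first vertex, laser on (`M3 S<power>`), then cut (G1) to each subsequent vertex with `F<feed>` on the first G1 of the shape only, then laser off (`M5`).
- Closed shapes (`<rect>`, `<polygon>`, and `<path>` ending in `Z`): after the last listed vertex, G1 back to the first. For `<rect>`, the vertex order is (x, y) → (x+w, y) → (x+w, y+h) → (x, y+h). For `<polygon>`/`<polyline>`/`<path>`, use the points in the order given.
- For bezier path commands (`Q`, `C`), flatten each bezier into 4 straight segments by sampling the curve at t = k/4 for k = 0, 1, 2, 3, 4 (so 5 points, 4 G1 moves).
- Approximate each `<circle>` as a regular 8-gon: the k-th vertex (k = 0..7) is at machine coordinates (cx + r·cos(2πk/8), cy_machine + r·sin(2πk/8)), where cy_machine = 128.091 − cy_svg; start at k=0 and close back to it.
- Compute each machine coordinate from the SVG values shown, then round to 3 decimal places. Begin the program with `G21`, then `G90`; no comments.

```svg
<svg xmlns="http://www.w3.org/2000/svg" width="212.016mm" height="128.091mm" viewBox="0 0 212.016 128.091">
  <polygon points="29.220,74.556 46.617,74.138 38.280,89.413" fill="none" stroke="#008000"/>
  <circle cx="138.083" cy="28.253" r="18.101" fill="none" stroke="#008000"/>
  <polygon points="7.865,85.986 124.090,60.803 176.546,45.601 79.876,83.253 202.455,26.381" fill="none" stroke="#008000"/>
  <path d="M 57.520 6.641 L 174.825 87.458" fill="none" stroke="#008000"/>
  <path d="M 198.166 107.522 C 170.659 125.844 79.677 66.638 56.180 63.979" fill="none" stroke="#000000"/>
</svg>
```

Since the viewBox matches the mm dimensions, user units are millimetres directly. The only transform is the Y-flip y_m = 128.091 − y_svg.

Shape 1 is a regular polygon drawn with `<polygon>`. Its stroke #008000 means engrave at S283, F3148. After flipping Y the toolpath is (29.220,53.535) → (46.617,53.953) → (38.280,38.678) → (29.220,53.535), returning to the start.

Shape 2 is a circle drawn with `<circle>`. Its stroke #008000 means engrave at S283, F3148. After flipping Y the toolpath is (156.184,99.838) → (150.882,112.637) → (138.083,117.939) → (125.284,112.637) → (119.982,99.838) → (125.284,87.039) → (138.083,81.737) → (150.882,87.039) → (156.184,99.838), returning to the start.

Shape 3 is a closed polygon drawn with `<polygon>`. Its stroke #008000 means engrave at S283, F3148. After flipping Y the toolpath is (7.865,42.105) → (124.090,67.288) → (176.546,82.490) → (79.876,44.838) → (202.455,101.710) → (7.865,42.105), returning to the start.

Shape 4 is a line segment drawn with `<path>`. Its stroke #008000 means engrave at S283, F3148. After flipping Y the toolpath is (57.520,121.450) → (174.825,40.633).

Shape 5 is a cubic bezier drawn with `<path>`. Its stroke #000000 means score at S626, F2110. After flipping Y the toolpath is (198.166,20.569) → (167.680,19.269) → (125.669,34.473) → (84.410,53.610) → (56.180,64.112).

G21
G90
G0 X29.220 Y53.535
M3 S283
G1 X46.617 Y53.953 F3148
G1 X38.280 Y38.678
G1 X29.220 Y53.535
M5
G0 X156.184 Y99.838
M3 S283
G1 X150.882 Y112.637 F3148
G1 X138.083 Y117.939
G1 X125.284 Y112.637
G1 X119.982 Y99.838
G1 X125.284 Y87.039
G1 X138.083 Y81.737
G1 X150.882 Y87.039
G1 X156.184 Y99.838
M5
G0 X7.865 Y42.105
M3 S283
G1 X124.090 Y67.288 F3148
G1 X176.546 Y82.490
G1 X79.876 Y44.838
G1 X202.455 Y101.710
G1 X7.865 Y42.105
M5
G0 X57.520 Y121.450
M3 S283
G1 X174.825 Y40.633 F3148
M5
G0 X198.166 Y20.569
M3 S626
G1 X167.680 Y19.269 F2110
G1 X125.669 Y34.473
G1 X84.410 Y53.610
G1 X56.180 Y64.112
M5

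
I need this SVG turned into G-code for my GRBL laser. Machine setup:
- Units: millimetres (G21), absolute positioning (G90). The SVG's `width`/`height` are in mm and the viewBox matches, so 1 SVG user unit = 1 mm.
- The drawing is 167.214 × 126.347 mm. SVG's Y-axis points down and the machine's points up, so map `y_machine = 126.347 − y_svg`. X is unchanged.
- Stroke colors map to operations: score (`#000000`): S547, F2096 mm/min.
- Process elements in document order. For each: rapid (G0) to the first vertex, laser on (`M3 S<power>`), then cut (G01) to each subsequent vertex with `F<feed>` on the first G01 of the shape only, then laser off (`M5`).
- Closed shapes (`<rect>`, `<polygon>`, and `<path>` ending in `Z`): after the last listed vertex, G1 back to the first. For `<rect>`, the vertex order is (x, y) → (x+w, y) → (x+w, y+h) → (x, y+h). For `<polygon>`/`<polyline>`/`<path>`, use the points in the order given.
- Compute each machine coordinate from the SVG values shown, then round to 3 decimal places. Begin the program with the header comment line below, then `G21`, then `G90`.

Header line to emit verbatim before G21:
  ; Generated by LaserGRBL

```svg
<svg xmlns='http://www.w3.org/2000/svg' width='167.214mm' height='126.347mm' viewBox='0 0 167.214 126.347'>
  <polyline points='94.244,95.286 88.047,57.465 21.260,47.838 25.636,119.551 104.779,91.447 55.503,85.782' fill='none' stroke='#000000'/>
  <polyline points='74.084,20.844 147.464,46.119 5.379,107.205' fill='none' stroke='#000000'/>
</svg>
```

viewBox `0 0 167.214 126.347` with mm width/height → 1 unit = 1 mm. Flip: y_m = 126.347 − y_svg.

**Shape 1** — `<polyline>` open polyline, stroke `#000000` → score (S547, F2096). Machine vertices: (94.244,31.061) → (88.047,68.882) → (21.260,78.509) → (25.636,6.796) → (104.779,34.900) → (55.503,40.565). Open path.

**Shape 2** — `<polyline>` open polyline, stroke `#000000` → score (S547, F2096). Machine vertices: (74.084,105.503) → (147.464,80.228) → (5.379,19.142). Open path.

; Generated by LaserGRBL
G21
G90
G0 X94.244 Y31.061
M3 S547
G01 X88.047 Y68.882 F2096
G01 X21.260 Y78.509
G01 X25.636 Y6.796
G01 X104.779 Y34.900
G01 X55.503 Y40.565
M5
G0 X74.084 Y105.503
M3 S547
G01 X147.464 Y80.228 F2096
G01 X5.379 Y19.142
M5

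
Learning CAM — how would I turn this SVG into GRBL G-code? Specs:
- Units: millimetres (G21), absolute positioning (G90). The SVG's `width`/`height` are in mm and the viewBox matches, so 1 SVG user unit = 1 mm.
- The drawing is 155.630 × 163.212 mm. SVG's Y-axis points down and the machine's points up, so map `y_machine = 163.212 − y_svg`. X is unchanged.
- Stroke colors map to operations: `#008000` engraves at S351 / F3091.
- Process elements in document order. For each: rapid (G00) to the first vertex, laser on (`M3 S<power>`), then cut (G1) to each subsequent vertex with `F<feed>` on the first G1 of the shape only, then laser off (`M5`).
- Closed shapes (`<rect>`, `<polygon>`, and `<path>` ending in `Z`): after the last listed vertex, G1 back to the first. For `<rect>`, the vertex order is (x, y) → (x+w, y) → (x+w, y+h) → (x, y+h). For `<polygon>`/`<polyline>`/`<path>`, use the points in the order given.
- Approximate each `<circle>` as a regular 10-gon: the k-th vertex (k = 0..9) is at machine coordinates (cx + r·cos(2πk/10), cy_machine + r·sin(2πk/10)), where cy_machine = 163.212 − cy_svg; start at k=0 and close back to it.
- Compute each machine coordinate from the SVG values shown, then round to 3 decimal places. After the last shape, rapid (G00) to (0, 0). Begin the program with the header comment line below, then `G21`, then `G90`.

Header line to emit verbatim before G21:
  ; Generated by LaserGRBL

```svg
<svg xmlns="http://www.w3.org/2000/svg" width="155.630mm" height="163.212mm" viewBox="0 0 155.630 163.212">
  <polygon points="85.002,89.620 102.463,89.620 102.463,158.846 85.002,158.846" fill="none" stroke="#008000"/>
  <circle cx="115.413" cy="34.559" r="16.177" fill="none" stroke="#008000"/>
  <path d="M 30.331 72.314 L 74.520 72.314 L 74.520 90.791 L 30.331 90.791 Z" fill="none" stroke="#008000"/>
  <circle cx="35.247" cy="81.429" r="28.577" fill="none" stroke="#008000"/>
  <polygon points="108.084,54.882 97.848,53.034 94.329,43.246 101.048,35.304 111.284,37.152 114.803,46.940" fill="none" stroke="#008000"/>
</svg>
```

viewBox `0 0 155.630 163.212` with mm width/height → 1 unit = 1 mm. Flip: y_m = 163.212 − y_svg.

**Shape 1** — `<polygon>` rectangle, stroke `#008000` → engrave (S351, F3091). Machine vertices: (85.002,73.592) → (102.463,73.592) → (102.463,4.366) → (85.002,4.366) → (85.002,73.592). Closed: final G1 returns to the first vertex.

**Shape 2** — `<circle>` circle, stroke `#008000` → engrave (S351, F3091). Machine vertices: (131.590,128.653) → (128.500,138.162) → (120.412,144.038) → (110.414,144.038) → (102.326,138.162) → (99.236,128.653) → (102.326,119.144) → (110.414,113.268) → (120.412,113.268) → (128.500,119.144) → (131.590,128.653). Closed: final G1 returns to the first vertex.

**Shape 3** — `<path>` rectangle, stroke `#008000` → engrave (S351, F3091). Machine vertices: (30.331,90.898) → (74.520,90.898) → (74.520,72.421) → (30.331,72.421) → (30.331,90.898). Closed: final G1 returns to the first vertex.

**Shape 4** — `<circle>` circle, stroke `#008000` → engrave (S351, F3091). Machine vertices: (63.824,81.783) → (58.366,98.580) → (44.078,108.961) → (26.416,108.961) → (12.128,98.580) → (6.670,81.783) → (12.128,64.986) → (26.416,54.605) → (44.078,54.605) → (58.366,64.986) → (63.824,81.783). Closed: final G1 returns to the first vertex.

**Shape 5** — `<polygon>` regular polygon, stroke `#008000` → engrave (S351, F3091). Machine vertices: (108.084,108.330) → (97.848,110.178) → (94.329,119.966) → (101.048,127.908) → (111.284,126.060) → (114.803,116.272) → (108.084,108.330). Closed: final G1 returns to the first vertex.

; Generated by LaserGRBL
G21
G90
G00 X85.002 Y73.592
M3 S351
G1 X102.463 Y73.592 F3091
G1 X102.463 Y4.366
G1 X85.002 Y4.366
G1 X85.002 Y73.592
M5
G00 X131.590 Y128.653
M3 S351
G1 X128.500 Y138.162 F3091
G1 X120.412 Y144.038
G1 X110.414 Y144.038
G1 X102.326 Y138.162
G1 X99.236 Y128.653
G1 X102.326 Y119.144
G1 X110.414 Y113.268
G1 X120.412 Y113.268
G1 X128.500 Y119.144
G1 X131.590 Y128.653
M5
G00 X30.331 Y90.898
M3 S351
G1 X74.520 Y90.898 F3091
G1 X74.520 Y72.421
G1 X30.331 Y72.421
G1 X30.331 Y90.898
M5
G00 X63.824 Y81.783
M3 S351
G1 X58.366 Y98.580 F3091
G1 X44.078 Y108.961
G1 X26.416 Y108.961
G1 X12.128 Y98.580
G1 X6.670 Y81.783
G1 X12.128 Y64.986
G1 X26.416 Y54.605
G1 X44.078 Y54.605
G1 X58.366 Y64.986
G1 X63.824 Y81.783
M5
G00 X108.084 Y108.330
M3 S351
G1 X97.848 Y110.178 F3091
G1 X94.329 Y119.966
G1 X101.048 Y127.908
G1 X111.284 Y126.060
G1 X114.803 Y116.272
G1 X108.084 Y108.330
M5
G00 X0.000 Y0.000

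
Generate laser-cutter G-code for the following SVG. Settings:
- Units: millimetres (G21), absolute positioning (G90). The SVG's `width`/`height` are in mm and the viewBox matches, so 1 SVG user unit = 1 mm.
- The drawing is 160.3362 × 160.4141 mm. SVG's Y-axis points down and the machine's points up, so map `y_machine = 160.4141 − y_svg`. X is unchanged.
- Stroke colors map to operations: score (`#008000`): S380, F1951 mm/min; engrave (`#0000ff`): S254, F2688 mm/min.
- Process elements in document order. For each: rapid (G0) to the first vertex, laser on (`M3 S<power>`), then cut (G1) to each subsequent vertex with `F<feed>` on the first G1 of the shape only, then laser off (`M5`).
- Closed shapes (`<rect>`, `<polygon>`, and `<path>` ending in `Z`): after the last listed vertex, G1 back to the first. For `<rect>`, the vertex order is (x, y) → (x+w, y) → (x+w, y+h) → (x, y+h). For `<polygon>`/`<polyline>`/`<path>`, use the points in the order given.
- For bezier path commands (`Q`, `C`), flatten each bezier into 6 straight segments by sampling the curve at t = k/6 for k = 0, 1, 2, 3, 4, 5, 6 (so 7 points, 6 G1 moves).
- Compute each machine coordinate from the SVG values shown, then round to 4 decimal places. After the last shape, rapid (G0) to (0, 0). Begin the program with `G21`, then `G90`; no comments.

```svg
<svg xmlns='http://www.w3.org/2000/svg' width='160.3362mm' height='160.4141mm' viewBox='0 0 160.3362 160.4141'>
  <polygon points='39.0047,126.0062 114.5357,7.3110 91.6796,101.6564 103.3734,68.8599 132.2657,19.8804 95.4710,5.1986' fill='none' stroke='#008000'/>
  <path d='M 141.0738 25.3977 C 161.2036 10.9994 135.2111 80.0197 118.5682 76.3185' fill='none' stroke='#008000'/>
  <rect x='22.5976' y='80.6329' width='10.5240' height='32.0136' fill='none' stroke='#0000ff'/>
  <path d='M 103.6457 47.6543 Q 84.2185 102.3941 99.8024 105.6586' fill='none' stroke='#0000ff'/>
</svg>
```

Since the viewBox matches the mm dimensions, user units are millimetres directly. The only transform is the Y-flip y_m = 160.4141 − y_svg.

Shape 1 is a closed polygon drawn with `<polygon>`. Its stroke #008000 means score at S380, F1951. After flipping Y the toolpath is (39.0047,34.4079) → (114.5357,153.1031) → (91.6796,58.7577) → (103.3734,91.5542) → (132.2657,140.5337) → (95.4710,155.2155) → (39.0047,34.4079), returning to the start.

Shape 2 is a cubic bezier drawn with `<path>`. Its stroke #008000 means score at S380, F1951. After flipping Y the toolpath is (141.0738,135.0164) → (147.5520,135.9869) → (147.8840,127.3915) → (143.6108,113.5674) → (136.2731,98.8519) → (127.4120,87.5823) → (118.5682,84.0956).

Shape 3 is a rectangle drawn with `<rect>`. Its stroke #0000ff means engrave at S254, F2688. After flipping Y the toolpath is (22.5976,79.7812) → (33.1216,79.7812) → (33.1216,47.7676) → (22.5976,47.7676) → (22.5976,79.7812), returning to the start.

Shape 4 is a quadratic bezier drawn with `<path>`. Its stroke #0000ff means engrave at S254, F2688. After flipping Y the toolpath is (103.6457,112.7598) → (98.1425,95.9431) → (94.5844,81.9861) → (92.9713,70.8888) → (93.3033,62.6513) → (95.5803,57.2735) → (99.8024,54.7555).

G21
G90
G0 X39.0047 Y34.4079
M3 S380
G1 X114.5357 Y153.1031 F1951
G1 X91.6796 Y58.7577
G1 X103.3734 Y91.5542
G1 X132.2657 Y140.5337
G1 X95.4710 Y155.2155
G1 X39.0047 Y34.4079
M5
G0 X141.0738 Y135.0164
M3 S380
G1 X147.5520 Y135.9869 F1951
G1 X147.8840 Y127.3915
G1 X143.6108 Y113.5674
G1 X136.2731 Y98.8519
G1 X127.4120 Y87.5823
G1 X118.5682 Y84.0956
M5
G0 X22.5976 Y79.7812
M3 S254
G1 X33.1216 Y79.7812 F2688
G1 X33.1216 Y47.7676
G1 X22.5976 Y47.7676
G1 X22.5976 Y79.7812
M5
G0 X103.6457 Y112.7598
M3 S254
G1 X98.1425 Y95.9431 F2688
G1 X94.5844 Y81.9861
G1 X92.9713 Y70.8888
G1 X93.3033 Y62.6513
G1 X95.5803 Y57.2735
G1 X99.8024 Y54.7555
M5
G0 X0.0000 Y0.0000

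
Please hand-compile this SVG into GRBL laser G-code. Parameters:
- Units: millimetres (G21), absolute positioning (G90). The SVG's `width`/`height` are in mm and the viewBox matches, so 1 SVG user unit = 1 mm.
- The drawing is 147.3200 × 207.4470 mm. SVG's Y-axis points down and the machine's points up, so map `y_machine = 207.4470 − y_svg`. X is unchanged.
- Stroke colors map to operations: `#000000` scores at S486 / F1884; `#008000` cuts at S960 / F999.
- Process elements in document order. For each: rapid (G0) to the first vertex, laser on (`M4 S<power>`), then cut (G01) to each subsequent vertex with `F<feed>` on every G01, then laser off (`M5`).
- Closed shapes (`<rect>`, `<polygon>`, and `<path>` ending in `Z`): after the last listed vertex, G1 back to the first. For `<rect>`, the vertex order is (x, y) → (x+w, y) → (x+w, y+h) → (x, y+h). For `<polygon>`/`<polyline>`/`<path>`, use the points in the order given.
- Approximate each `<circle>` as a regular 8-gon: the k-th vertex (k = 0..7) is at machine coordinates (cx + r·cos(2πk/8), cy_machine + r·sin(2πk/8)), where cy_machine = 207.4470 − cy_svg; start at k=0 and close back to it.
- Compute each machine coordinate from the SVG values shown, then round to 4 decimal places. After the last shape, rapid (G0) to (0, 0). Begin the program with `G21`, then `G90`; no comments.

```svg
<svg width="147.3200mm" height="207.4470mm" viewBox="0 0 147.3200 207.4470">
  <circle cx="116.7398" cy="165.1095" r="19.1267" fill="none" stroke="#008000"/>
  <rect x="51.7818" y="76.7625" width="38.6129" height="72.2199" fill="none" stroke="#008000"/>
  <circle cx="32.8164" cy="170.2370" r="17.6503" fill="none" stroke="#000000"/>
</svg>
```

G21
G90
G0 X135.8665 Y42.3375
M4 S960
G01 X130.2644 Y55.8621 F999
G01 X116.7398 Y61.4642 F999
G01 X103.2152 Y55.8621 F999
G01 X97.6131 Y42.3375 F999
G01 X103.2152 Y28.8129 F999
G01 X116.7398 Y23.2108 F999
G01 X130.2644 Y28.8129 F999
G01 X135.8665 Y42.3375 F999
M5
G0 X51.7818 Y130.6845
M4 S960
G01 X90.3947 Y130.6845 F999
G01 X90.3947 Y58.4646 F999
G01 X51.7818 Y58.4646 F999
G01 X51.7818 Y130.6845 F999
M5
G0 X50.4667 Y37.2100
M4 S486
G01 X45.2970 Y49.6906 F1884
G01 X32.8164 Y54.8603 F1884
G01 X20.3358 Y49.6906 F1884
G01 X15.1661 Y37.2100 F1884
G01 X20.3358 Y24.7294 F1884
G01 X32.8164 Y19.5597 F1884
G01 X45.2970 Y24.7294 F1884
G01 X50.4667 Y37.2100 F1884
M5
G0 X0.0000 Y0.0000

1 u = 1 mm; y_m = 207.4470 − y.

[1] `<circle>` circle, #008000→cut S960 F999: (135.8665,42.3375) → (130.2644,55.8621) → (116.7398,61.4642) → (103.2152,55.8621) → (97.6131,42.3375) → (103.2152,28.8129) → (116.7398,23.2108) → (130.2644,28.8129) → (135.8665,42.3375) (closed)

[2] `<rect>` rectangle, #008000→cut S960 F999: (51.7818,130.6845) → (90.3947,130.6845) → (90.3947,58.4646) → (51.7818,58.4646) → (51.7818,130.6845) (closed)

[3] `<circle>` circle, #000000→score S486 F1884: (50.4667,37.2100) → (45.2970,49.6906) → (32.8164,54.8603) → (20.3358,49.6906) → (15.1661,37.2100) → (20.3358,24.7294) → (32.8164,19.5597) → (45.2970,24.7294) → (50.4667,37.2100) (closed)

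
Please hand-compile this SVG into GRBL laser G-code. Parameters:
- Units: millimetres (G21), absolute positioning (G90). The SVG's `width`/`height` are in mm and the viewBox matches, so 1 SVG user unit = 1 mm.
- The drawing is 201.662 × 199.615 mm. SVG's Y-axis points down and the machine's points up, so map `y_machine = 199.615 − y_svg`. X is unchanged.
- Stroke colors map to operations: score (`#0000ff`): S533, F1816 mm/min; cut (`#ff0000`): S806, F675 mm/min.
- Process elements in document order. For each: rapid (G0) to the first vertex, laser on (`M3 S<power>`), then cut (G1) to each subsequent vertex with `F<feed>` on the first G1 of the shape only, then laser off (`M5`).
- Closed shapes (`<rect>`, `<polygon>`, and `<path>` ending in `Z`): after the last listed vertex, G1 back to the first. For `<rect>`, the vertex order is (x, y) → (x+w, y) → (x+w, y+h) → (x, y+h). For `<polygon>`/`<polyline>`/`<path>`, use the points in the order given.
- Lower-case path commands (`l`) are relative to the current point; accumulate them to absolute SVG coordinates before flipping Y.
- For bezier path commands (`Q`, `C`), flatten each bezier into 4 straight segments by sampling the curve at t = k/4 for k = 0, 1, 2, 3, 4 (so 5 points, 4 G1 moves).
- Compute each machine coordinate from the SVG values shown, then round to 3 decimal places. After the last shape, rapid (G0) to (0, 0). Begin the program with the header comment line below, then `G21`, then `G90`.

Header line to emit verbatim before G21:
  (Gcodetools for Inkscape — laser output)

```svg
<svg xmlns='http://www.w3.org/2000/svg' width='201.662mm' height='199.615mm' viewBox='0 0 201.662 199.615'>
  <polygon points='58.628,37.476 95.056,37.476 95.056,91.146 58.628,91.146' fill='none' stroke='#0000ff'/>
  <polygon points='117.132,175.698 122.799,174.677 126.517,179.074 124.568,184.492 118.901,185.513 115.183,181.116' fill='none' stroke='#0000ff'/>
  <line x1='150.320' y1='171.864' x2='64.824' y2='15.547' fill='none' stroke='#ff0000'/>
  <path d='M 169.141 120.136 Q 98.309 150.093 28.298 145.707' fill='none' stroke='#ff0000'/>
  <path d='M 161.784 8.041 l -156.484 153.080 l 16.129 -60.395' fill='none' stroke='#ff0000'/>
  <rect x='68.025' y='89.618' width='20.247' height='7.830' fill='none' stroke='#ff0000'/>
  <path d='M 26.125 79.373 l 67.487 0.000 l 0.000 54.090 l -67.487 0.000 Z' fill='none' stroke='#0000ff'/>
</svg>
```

viewBox `0 0 201.662 199.615` with mm width/height → 1 unit = 1 mm. Flip: y_m = 199.615 − y_svg.

**Shape 1** — `<polygon>` rectangle, stroke `#0000ff` → score (S533, F1816). Machine vertices: (58.628,162.139) → (95.056,162.139) → (95.056,108.469) → (58.628,108.469) → (58.628,162.139). Closed: final G1 returns to the first vertex.

**Shape 2** — `<polygon>` regular polygon, stroke `#0000ff` → score (S533, F1816). Machine vertices: (117.132,23.917) → (122.799,24.938) → (126.517,20.541) → (124.568,15.123) → (118.901,14.102) → (115.183,18.499) → (117.132,23.917). Closed: final G1 returns to the first vertex.

**Shape 3** — `<line>` line segment, stroke `#ff0000` → cut (S806, F675). Machine vertices: (150.320,27.751) → (64.824,184.068). Open path.

**Shape 4** — `<path>` quadratic bezier, stroke `#ff0000` → cut (S806, F675). Control points (SVG): P0=(169.141,120.136), P1=(98.309,150.093), P2=(28.298,145.707); sampled at t=k/4. Machine vertices: (169.141,79.479) → (133.776,66.647) → (98.514,58.108) → (63.355,53.861) → (28.298,53.908). Open path.

**Shape 5** — `<path>` open polyline, stroke `#ff0000` → cut (S806, F675). Machine vertices: (161.784,191.574) → (5.300,38.494) → (21.429,98.889). Open path.

**Shape 6** — `<rect>` rectangle, stroke `#ff0000` → cut (S806, F675). Machine vertices: (68.025,109.997) → (88.272,109.997) → (88.272,102.167) → (68.025,102.167) → (68.025,109.997). Closed: final G1 returns to the first vertex.

**Shape 7** — `<path>` rectangle, stroke `#0000ff` → score (S533, F1816). Machine vertices: (26.125,120.242) → (93.612,120.242) → (93.612,66.152) → (26.125,66.152) → (26.125,120.242). Closed: final G1 returns to the first vertex.

(Gcodetools for Inkscape — laser output)
G21
G90
G0 X58.628 Y162.139
M3 S533
G1 X95.056 Y162.139 F1816
G1 X95.056 Y108.469
G1 X58.628 Y108.469
G1 X58.628 Y162.139
M5
G0 X117.132 Y23.917
M3 S533
G1 X122.799 Y24.938 F1816
G1 X126.517 Y20.541
G1 X124.568 Y15.123
G1 X118.901 Y14.102
G1 X115.183 Y18.499
G1 X117.132 Y23.917
M5
G0 X150.320 Y27.751
M3 S806
G1 X64.824 Y184.068 F675
M5
G0 X169.141 Y79.479
M3 S806
G1 X133.776 Y66.647 F675
G1 X98.514 Y58.108
G1 X63.355 Y53.861
G1 X28.298 Y53.908
M5
G0 X161.784 Y191.574
M3 S806
G1 X5.300 Y38.494 F675
G1 X21.429 Y98.889
M5
G0 X68.025 Y109.997
M3 S806
G1 X88.272 Y109.997 F675
G1 X88.272 Y102.167
G1 X68.025 Y102.167
G1 X68.025 Y109.997
M5
G0 X26.125 Y120.242
M3 S533
G1 X93.612 Y120.242 F1816
G1 X93.612 Y66.152
G1 X26.125 Y66.152
G1 X26.125 Y120.242
M5
G0 X0.000 Y0.000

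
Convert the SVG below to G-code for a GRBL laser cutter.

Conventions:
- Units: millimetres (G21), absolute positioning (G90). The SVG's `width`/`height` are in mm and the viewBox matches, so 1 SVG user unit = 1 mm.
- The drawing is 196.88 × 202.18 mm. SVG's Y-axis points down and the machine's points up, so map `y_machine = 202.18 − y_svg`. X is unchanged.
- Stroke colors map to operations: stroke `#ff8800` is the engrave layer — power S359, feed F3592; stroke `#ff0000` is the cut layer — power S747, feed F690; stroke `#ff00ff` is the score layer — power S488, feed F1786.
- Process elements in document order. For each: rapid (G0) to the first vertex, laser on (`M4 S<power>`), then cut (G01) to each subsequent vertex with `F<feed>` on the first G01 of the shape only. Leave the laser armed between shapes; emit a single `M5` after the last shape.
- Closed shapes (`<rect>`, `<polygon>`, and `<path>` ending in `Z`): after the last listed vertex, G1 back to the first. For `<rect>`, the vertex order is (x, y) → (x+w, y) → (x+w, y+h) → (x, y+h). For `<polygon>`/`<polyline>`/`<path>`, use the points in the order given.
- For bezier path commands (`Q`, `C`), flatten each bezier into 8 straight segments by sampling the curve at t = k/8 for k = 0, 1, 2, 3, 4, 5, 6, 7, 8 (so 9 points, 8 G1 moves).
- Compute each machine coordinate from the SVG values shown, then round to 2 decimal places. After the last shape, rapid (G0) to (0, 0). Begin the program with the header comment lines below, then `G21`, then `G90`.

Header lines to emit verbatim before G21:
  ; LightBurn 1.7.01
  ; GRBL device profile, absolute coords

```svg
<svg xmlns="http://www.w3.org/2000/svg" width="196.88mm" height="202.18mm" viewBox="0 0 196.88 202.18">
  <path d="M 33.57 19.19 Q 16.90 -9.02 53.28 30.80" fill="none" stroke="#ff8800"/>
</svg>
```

viewBox `0 0 196.88 202.18` with mm width/height → 1 unit = 1 mm. Flip: y_m = 202.18 − y_svg.

**Shape 1** — `<path>` quadratic bezier, stroke `#ff8800` → engrave (S359, F3592). Control points (SVG): P0=(33.57,19.19), P1=(16.90,-9.02), P2=(53.28,30.80); sampled at t=k/8. Machine vertices: (33.57,182.99) → (30.23,188.98) → (28.55,192.84) → (28.53,194.58) → (30.16,194.19) → (33.46,191.68) → (38.41,187.04) → (45.01,180.27) → (53.28,171.38). Open path.

; LightBurn 1.7.01
; GRBL device profile, absolute coords
G21
G90
G0 X33.57 Y182.99
M4 S359
G01 X30.23 Y188.98 F3592
G01 X28.55 Y192.84
G01 X28.53 Y194.58
G01 X30.16 Y194.19
G01 X33.46 Y191.68
G01 X38.41 Y187.04
G01 X45.01 Y180.27
G01 X53.28 Y171.38
M5
G0 X0.00 Y0.00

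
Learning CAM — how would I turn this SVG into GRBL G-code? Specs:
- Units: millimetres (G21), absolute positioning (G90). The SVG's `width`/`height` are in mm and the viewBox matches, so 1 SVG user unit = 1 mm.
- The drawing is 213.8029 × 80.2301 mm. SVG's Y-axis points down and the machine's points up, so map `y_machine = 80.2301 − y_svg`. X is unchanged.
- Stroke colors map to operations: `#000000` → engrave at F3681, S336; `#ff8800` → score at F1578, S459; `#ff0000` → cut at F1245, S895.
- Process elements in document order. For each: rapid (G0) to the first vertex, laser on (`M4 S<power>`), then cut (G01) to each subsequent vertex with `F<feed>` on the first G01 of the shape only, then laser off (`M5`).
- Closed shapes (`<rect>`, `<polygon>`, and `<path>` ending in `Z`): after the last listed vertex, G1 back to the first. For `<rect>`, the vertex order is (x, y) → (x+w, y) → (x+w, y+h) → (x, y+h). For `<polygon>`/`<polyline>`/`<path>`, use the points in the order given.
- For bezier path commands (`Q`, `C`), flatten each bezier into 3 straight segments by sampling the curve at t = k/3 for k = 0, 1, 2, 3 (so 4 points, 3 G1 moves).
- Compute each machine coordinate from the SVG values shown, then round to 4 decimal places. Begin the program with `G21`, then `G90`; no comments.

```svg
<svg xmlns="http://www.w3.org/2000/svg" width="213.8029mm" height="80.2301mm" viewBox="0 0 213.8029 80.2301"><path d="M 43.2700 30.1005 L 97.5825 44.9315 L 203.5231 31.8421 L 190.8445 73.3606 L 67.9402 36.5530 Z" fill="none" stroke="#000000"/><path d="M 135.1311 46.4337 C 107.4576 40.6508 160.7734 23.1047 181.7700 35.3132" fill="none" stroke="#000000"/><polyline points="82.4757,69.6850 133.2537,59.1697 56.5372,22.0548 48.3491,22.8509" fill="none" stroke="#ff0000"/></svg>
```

1 u = 1 mm; y_m = 80.2301 − y.

[1] `<path>` closed polygon, #000000→engrave S336 F3681: (43.2700,50.1296) → (97.5825,35.2986) → (203.5231,48.3880) → (190.8445,6.8695) → (67.9402,43.6771) → (43.2700,50.1296) (closed)

[2] `<path>` cubic bezier, #000000→engrave S336 F3681: (135.1311,33.7964) → (130.2574,41.9627) → (154.1969,48.7449) → (181.7700,44.9169)

[3] `<polyline>` open polyline, #ff0000→cut S895 F1245: (82.4757,10.5451) → (133.2537,21.0604) → (56.5372,58.1753) → (48.3491,57.3792)

G21
G90
G0 X43.2700 Y50.1296
M4 S336
G01 X97.5825 Y35.2986 F3681
G01 X203.5231 Y48.3880
G01 X190.8445 Y6.8695
G01 X67.9402 Y43.6771
G01 X43.2700 Y50.1296
M5
G0 X135.1311 Y33.7964
M4 S336
G01 X130.2574 Y41.9627 F3681
G01 X154.1969 Y48.7449
G01 X181.7700 Y44.9169
M5
G0 X82.4757 Y10.5451
M4 S895
G01 X133.2537 Y21.0604 F1245
G01 X56.5372 Y58.1753
G01 X48.3491 Y57.3792
M5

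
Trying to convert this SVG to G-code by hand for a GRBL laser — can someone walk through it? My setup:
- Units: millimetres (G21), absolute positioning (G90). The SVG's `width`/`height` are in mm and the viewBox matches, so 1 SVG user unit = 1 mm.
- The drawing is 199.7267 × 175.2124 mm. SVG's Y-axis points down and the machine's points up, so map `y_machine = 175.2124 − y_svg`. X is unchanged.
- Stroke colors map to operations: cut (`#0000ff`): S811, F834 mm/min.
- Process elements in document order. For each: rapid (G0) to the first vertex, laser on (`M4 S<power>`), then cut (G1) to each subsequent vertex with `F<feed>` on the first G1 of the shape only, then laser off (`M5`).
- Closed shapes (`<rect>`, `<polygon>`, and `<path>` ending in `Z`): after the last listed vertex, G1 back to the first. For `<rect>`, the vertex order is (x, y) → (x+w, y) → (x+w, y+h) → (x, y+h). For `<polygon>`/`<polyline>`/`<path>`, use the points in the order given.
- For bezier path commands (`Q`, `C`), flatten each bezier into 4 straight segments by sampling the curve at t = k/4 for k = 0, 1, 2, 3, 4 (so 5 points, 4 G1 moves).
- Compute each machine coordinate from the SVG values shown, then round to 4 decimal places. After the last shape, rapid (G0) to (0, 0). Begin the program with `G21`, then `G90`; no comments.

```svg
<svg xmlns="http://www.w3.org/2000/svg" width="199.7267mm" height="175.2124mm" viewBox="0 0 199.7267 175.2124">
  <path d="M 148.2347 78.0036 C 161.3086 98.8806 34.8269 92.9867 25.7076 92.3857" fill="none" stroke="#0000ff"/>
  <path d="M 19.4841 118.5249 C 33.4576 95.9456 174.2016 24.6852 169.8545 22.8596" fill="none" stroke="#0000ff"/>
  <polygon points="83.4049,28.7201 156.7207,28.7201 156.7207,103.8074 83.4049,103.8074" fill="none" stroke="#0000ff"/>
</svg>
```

G21
G90
G0 X148.2347 Y97.2088
M4 S811
G1 X135.8878 Y86.0696 F834
G1 X95.2936 Y81.9635
G1 X50.5382 Y81.8845
G1 X25.7076 Y82.8267
M5
G0 X19.4841 Y56.6875
M4 S811
G1 X49.4859 Y80.9041 F834
G1 X101.5395 Y112.3028
G1 X150.1581 Y139.8101
G1 X169.8545 Y152.3528
M5
G0 X83.4049 Y146.4923
M4 S811
G1 X156.7207 Y146.4923 F834
G1 X156.7207 Y71.4050
G1 X83.4049 Y71.4050
G1 X83.4049 Y146.4923
M5
G0 X0.0000 Y0.0000

Since the viewBox matches the mm dimensions, user units are millimetres directly. The only transform is the Y-flip y_m = 175.2124 − y_svg.

Shape 1 is a cubic bezier drawn with `<path>`. Its stroke #0000ff means cut at S811, F834. After flipping Y the toolpath is (148.2347,97.2088) → (135.8878,86.0696) → (95.2936,81.9635) → (50.5382,81.8845) → (25.7076,82.8267).

Shape 2 is a cubic bezier drawn with `<path>`. Its stroke #0000ff means cut at S811, F834. After flipping Y the toolpath is (19.4841,56.6875) → (49.4859,80.9041) → (101.5395,112.3028) → (150.1581,139.8101) → (169.8545,152.3528).

Shape 3 is a rectangle drawn with `<polygon>`. Its stroke #0000ff means cut at S811, F834. After flipping Y the toolpath is (83.4049,146.4923) → (156.7207,146.4923) → (156.7207,71.4050) → (83.4049,71.4050) → (83.4049,146.4923), returning to the start.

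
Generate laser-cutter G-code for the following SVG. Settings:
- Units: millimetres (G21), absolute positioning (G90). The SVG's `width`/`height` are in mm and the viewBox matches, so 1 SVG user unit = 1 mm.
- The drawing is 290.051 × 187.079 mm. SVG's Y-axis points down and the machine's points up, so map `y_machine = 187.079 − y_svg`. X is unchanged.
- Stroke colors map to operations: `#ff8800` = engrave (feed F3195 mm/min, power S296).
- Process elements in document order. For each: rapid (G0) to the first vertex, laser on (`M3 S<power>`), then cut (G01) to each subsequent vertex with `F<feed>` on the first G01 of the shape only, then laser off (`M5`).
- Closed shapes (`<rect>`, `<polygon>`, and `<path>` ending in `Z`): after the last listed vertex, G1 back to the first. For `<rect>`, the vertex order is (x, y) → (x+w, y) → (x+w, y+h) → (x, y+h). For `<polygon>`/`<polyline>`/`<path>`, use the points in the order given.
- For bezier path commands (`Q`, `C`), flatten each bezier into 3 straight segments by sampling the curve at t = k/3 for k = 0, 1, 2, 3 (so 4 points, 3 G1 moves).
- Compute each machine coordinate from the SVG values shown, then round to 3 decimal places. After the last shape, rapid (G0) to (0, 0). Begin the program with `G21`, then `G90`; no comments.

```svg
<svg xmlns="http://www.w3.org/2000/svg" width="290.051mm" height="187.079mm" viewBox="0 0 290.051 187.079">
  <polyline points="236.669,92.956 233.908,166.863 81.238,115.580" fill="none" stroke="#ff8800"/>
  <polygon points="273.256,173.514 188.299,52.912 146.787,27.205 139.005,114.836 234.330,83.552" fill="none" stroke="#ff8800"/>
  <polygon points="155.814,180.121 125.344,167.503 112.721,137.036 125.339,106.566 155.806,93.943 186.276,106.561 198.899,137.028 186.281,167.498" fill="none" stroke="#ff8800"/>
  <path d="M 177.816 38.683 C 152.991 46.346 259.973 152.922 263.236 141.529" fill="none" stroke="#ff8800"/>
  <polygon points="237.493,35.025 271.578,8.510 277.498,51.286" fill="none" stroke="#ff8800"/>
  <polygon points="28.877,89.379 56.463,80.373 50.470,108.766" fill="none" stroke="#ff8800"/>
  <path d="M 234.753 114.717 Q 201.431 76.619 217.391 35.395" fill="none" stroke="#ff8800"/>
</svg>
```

1 u = 1 mm; y_m = 187.079 − y.

[1] `<polyline>` open polyline, #ff8800→engrave S296 F3195: (236.669,94.123) → (233.908,20.216) → (81.238,71.499)

[2] `<polygon>` closed polygon, #ff8800→engrave S296 F3195: (273.256,13.565) → (188.299,134.167) → (146.787,159.874) → (139.005,72.243) → (234.330,103.527) → (273.256,13.565) (closed)

[3] `<polygon>` regular polygon, #ff8800→engrave S296 F3195: (155.814,6.958) → (125.344,19.576) → (112.721,50.043) → (125.339,80.513) → (155.806,93.136) → (186.276,80.518) → (198.899,50.051) → (186.281,19.581) → (155.814,6.958) (closed)

[4] `<path>` cubic bezier, #ff8800→engrave S296 F3195: (177.816,148.396) → (188.203,115.795) → (234.123,65.447) → (263.236,45.550)

[5] `<polygon>` regular polygon, #ff8800→engrave S296 F3195: (237.493,152.054) → (271.578,178.569) → (277.498,135.793) → (237.493,152.054) (closed)

[6] `<polygon>` regular polygon, #ff8800→engrave S296 F3195: (28.877,97.700) → (56.463,106.706) → (50.470,78.313) → (28.877,97.700) (closed)

[7] `<path>` quadratic bezier, #ff8800→engrave S296 F3195: (234.753,72.362) → (218.014,98.108) → (212.227,124.549) → (217.391,151.684)

G21
G90
G0 X236.669 Y94.123
M3 S296
G01 X233.908 Y20.216 F3195
G01 X81.238 Y71.499
M5
G0 X273.256 Y13.565
M3 S296
G01 X188.299 Y134.167 F3195
G01 X146.787 Y159.874
G01 X139.005 Y72.243
G01 X234.330 Y103.527
G01 X273.256 Y13.565
M5
G0 X155.814 Y6.958
M3 S296
G01 X125.344 Y19.576 F3195
G01 X112.721 Y50.043
G01 X125.339 Y80.513
G01 X155.806 Y93.136
G01 X186.276 Y80.518
G01 X198.899 Y50.051
G01 X186.281 Y19.581
G01 X155.814 Y6.958
M5
G0 X177.816 Y148.396
M3 S296
G01 X188.203 Y115.795 F3195
G01 X234.123 Y65.447
G01 X263.236 Y45.550
M5
G0 X237.493 Y152.054
M3 S296
G01 X271.578 Y178.569 F3195
G01 X277.498 Y135.793
G01 X237.493 Y152.054
M5
G0 X28.877 Y97.700
M3 S296
G01 X56.463 Y106.706 F3195
G01 X50.470 Y78.313
G01 X28.877 Y97.700
M5
G0 X234.753 Y72.362
M3 S296
G01 X218.014 Y98.108 F3195
G01 X212.227 Y124.549
G01 X217.391 Y151.684
M5
G0 X0.000 Y0.000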